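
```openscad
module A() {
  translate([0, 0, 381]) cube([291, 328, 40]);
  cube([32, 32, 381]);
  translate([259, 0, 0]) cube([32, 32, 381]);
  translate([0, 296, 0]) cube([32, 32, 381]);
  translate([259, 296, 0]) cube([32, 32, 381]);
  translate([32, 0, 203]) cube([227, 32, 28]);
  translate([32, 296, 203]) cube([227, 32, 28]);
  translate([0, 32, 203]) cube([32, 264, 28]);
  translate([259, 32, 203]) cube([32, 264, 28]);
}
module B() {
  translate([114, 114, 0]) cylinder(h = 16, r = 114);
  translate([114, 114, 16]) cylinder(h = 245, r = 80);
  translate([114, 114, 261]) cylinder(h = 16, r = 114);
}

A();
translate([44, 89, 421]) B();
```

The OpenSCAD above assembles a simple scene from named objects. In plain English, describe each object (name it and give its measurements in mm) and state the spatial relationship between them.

A is a four-legged stool. The seat is a 291×328×40 mm slab whose top surface is at z = 421 mm; four square legs, each 32×32 mm in cross-section, run from the floor (z = 0) to the underside of the seat, each flush with a corner of the seat. Four stretchers, 32 mm wide and 28 mm tall, connect adjacent legs with their undersides at z = 203 mm, each running between the inner faces of the legs it joins and aligned with the legs' outer faces on the other axis.

B is a spool: two coaxial disc flanges of radius 114 mm and thickness 16 mm, joined by a core cylinder of radius 80 mm and height 245 mm. The lower flange rests on z = 0 and the three cylinders share a vertical axis.

The spool is on top of the stool.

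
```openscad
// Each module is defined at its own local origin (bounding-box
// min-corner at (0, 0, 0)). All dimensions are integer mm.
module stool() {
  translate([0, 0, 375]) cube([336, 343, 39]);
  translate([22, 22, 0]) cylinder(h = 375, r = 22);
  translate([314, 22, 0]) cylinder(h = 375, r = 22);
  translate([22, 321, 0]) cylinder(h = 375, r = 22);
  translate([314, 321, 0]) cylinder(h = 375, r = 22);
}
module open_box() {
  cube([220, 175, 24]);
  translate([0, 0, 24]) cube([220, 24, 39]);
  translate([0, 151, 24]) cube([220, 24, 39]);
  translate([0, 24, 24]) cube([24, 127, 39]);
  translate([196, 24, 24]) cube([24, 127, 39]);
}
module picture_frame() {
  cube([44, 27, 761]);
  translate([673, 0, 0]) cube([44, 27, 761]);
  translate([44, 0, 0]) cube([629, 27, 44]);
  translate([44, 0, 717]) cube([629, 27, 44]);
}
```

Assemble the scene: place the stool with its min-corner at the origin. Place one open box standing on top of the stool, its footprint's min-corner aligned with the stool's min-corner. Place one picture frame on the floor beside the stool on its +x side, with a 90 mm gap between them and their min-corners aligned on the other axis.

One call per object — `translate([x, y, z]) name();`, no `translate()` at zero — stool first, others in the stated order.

stool();
translate([0, 0, 414]) open_box();
translate([426, 0, 0]) picture_frame();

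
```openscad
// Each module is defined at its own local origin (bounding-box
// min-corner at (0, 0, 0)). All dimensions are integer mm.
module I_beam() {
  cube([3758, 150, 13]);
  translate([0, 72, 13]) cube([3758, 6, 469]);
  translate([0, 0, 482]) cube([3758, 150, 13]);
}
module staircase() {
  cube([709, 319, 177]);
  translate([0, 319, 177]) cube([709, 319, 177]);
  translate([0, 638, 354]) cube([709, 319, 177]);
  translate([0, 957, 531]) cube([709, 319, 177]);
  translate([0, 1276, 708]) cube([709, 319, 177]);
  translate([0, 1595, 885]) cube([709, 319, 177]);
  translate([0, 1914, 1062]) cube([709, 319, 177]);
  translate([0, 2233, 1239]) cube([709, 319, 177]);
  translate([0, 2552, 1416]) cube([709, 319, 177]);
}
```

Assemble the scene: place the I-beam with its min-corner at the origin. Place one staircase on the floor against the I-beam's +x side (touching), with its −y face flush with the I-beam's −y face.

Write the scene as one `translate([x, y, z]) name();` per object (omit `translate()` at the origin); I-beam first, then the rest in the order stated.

I_beam();
translate([3758, 0, 0]) staircase();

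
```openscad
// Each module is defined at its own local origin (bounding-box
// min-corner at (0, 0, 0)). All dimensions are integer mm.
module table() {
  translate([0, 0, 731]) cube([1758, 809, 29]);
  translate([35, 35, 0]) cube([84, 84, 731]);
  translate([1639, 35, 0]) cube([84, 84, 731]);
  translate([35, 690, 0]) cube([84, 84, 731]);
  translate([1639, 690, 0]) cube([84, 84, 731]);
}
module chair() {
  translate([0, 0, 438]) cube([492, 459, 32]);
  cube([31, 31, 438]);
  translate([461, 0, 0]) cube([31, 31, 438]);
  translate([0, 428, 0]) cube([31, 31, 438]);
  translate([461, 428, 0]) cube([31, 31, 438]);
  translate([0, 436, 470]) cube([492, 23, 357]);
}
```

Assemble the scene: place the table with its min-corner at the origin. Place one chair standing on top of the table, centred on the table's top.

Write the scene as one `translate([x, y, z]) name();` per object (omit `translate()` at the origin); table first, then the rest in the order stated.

table();
translate([633, 175, 760]) chair();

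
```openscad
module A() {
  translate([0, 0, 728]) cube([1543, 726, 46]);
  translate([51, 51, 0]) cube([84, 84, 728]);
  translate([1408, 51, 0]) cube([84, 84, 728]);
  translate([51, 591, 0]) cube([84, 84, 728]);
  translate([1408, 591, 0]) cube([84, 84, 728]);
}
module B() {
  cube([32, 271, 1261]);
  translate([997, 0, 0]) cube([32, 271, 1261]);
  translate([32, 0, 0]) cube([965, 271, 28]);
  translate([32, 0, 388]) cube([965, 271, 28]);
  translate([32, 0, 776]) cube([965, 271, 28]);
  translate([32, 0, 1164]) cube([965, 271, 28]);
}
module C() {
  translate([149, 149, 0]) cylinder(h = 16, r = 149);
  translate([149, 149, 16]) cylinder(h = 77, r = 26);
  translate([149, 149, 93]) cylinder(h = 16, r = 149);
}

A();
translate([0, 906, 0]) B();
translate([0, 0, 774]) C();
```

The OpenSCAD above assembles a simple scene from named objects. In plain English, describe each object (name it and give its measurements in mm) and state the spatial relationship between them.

A is a table: top 1543 mm (x) × 726 mm (y), 46 mm thick, upper face at z = 774 mm, on four 84×84 mm square legs, each inset 51 mm from the nearest pair of top edges, running from z = 0 to the bottom of the top.

B is an open bookshelf. Two side panels, each 32 mm thick, 271 mm deep and 1261 mm tall, stand 1029 mm apart (outside-to-outside). Between them sit 4 shelves, each 28 mm thick and 271 mm deep, spanning the full gap between the sides. The bottom shelf rests on the floor (its underside at z = 0) and the clear gap between one shelf's top and the next shelf's underside is 360 mm.

C is a spool: two coaxial disc flanges of radius 149 mm and thickness 16 mm, joined by a core cylinder of radius 26 mm and height 77 mm. The lower flange rests on z = 0 and the three cylinders share a vertical axis.

The bookshelf is on the floor beside the table on its +y side. The spool is on top of the table.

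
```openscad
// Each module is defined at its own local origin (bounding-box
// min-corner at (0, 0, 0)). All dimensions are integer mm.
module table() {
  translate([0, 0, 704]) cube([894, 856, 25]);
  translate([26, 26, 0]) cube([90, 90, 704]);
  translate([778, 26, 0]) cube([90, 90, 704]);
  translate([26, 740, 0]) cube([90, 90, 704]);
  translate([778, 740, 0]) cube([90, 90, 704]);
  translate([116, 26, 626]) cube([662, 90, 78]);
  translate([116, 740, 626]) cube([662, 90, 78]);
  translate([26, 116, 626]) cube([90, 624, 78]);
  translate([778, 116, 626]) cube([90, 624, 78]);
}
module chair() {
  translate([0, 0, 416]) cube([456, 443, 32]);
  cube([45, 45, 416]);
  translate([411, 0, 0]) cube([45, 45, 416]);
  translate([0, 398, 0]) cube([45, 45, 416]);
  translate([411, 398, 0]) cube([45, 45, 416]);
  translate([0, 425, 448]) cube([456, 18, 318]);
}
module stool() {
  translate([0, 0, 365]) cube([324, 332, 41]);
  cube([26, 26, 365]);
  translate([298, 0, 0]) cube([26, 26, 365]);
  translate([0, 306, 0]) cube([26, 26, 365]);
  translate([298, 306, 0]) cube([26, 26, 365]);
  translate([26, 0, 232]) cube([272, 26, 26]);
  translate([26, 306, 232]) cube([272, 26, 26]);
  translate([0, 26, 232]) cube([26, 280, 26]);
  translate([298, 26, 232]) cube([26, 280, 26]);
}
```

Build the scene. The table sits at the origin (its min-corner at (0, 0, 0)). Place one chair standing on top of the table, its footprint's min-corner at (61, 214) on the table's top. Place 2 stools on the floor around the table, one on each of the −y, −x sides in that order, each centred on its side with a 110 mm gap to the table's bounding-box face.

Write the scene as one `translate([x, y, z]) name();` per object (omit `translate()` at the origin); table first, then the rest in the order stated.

table();
translate([61, 214, 729]) chair();
translate([285, -442, 0]) stool();
translate([-434, 262, 0]) stool();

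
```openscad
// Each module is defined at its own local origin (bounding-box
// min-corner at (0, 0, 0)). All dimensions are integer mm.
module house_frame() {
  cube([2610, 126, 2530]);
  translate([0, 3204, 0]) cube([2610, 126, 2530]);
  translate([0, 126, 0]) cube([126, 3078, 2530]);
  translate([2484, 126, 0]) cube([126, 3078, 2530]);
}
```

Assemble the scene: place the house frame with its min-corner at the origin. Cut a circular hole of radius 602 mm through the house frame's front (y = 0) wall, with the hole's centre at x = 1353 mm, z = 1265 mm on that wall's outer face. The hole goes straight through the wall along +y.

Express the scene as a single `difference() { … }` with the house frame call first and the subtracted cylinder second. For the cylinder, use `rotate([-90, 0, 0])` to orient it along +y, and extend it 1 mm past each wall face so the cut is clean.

difference() {
  house_frame();
  translate([1353, -1, 1265]) rotate([-90, 0, 0]) cylinder(h = 128, r = 602);
}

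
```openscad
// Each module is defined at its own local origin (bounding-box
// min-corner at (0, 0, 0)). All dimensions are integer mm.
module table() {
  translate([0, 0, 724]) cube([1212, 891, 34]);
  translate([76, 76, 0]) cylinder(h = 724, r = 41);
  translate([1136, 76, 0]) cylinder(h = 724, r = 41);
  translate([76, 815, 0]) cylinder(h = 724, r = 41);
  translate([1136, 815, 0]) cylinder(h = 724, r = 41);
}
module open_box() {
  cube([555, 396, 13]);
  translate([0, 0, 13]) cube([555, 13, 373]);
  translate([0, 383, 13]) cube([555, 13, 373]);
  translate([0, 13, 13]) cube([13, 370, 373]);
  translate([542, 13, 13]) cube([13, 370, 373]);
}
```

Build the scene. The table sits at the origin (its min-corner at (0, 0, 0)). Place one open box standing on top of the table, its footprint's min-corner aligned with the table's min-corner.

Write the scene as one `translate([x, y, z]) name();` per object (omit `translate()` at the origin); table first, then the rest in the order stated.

table();
translate([0, 0, 758]) open_box();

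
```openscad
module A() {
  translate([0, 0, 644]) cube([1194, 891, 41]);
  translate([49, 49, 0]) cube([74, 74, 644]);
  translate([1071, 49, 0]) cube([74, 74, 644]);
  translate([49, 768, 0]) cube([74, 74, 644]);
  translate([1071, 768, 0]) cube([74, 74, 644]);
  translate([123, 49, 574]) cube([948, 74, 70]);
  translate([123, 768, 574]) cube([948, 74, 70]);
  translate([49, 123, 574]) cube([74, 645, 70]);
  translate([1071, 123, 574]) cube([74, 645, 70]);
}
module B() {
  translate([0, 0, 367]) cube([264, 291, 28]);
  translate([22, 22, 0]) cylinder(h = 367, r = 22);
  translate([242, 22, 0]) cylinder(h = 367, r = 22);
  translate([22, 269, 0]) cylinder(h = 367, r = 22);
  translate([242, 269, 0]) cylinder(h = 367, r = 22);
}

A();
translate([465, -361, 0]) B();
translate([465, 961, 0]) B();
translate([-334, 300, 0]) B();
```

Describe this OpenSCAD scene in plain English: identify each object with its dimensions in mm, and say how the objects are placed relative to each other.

A is a table: top 1194 mm (x) × 891 mm (y), 41 mm thick, upper face at z = 685 mm, on four 74×74 mm square legs, each inset 49 mm from the nearest pair of top edges, running from z = 0 to the bottom of the top. Four apron rails, 74 mm thick and 70 mm tall, run between adjacent legs with their top edges flush with the underside of the top and their outer faces flush with the legs' outer faces.

B is a four-legged stool. The seat is a 264×291×28 mm slab whose top surface is at z = 395 mm; four round legs, each 44 mm in diameter, run from the floor (z = 0) to the underside of the seat, each leg's axis is inset half a diameter from the nearest pair of seat edges (so the leg's bounding box is flush with the corner).

Three stools sit around the table at the −y, +y, −x sides.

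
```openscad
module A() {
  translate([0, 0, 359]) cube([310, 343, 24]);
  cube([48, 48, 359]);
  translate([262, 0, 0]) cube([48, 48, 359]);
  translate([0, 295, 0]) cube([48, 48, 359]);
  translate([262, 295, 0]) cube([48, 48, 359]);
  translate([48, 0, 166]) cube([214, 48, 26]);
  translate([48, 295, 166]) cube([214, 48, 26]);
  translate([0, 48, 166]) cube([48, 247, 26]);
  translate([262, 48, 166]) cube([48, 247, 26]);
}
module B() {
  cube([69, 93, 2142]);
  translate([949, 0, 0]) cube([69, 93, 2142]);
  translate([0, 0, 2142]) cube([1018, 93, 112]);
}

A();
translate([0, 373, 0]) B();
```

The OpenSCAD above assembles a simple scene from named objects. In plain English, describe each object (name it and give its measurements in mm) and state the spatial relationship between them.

A is a simple wooden stool: a rectangular seat 310 mm (x) by 343 mm (y), 24 mm thick, top face at z = 383 mm, on four square legs, each 48×48 mm in cross-section. The legs rest on z = 0, each flush with a corner of the seat. Four stretchers, 48 mm wide and 26 mm tall, connect adjacent legs with their undersides at z = 166 mm, each running between the inner faces of the legs it joins and aligned with the legs' outer faces on the other axis.

B is a rectangular door frame: two vertical jambs of 69×93 mm section, 2142 mm tall, with a clear opening 880 mm wide between their inner faces. A header 112 mm tall and 93 mm deep lies on top of the jambs and spans the full outside width.

The door frame is on the floor beside the stool on its +y side.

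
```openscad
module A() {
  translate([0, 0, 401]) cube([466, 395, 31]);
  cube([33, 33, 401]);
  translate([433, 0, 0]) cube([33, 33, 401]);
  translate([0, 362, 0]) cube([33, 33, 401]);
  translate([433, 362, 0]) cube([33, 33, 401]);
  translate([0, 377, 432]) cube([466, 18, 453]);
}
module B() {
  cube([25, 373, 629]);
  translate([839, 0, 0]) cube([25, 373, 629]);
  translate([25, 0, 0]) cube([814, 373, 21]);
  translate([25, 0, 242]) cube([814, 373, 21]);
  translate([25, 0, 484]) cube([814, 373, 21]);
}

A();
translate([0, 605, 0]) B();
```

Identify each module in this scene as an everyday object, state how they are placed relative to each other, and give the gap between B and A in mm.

A is a chair. B is a bookshelf. The bookshelf is on the floor beside the chair on its +y side. The gap between the bookshelf and the chair is 210 mm.

The bookshelf's nearest face is 210 mm from the chair's +y face.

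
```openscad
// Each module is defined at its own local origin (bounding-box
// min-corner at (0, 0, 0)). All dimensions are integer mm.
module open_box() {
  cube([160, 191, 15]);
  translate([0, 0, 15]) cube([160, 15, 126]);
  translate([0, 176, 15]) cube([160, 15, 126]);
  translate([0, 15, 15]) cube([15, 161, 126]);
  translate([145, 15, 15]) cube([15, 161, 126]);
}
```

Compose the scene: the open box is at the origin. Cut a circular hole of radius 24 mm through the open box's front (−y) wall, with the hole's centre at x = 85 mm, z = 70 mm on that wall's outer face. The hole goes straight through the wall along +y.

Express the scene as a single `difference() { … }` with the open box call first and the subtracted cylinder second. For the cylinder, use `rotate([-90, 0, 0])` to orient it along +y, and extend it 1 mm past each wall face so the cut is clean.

difference() {
  open_box();
  translate([85, -1, 70]) rotate([-90, 0, 0]) cylinder(h = 17, r = 24);
}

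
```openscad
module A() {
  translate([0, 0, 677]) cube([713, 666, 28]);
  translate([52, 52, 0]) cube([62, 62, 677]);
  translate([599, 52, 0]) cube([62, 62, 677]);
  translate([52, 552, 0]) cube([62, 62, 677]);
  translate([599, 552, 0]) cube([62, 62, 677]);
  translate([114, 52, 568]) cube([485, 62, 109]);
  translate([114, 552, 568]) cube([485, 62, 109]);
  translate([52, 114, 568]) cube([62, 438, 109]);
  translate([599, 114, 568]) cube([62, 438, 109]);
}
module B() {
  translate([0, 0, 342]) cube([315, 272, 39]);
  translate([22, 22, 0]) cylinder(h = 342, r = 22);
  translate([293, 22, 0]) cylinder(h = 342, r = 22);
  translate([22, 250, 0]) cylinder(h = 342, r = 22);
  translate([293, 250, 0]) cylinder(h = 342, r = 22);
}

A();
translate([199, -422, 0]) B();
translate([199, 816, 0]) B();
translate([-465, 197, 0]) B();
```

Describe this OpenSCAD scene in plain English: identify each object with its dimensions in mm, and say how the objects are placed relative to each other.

A is a table: top 713 mm (x) × 666 mm (y), 28 mm thick, upper face at z = 705 mm, on four 62×62 mm square legs, each inset 52 mm from the nearest pair of top edges, running from z = 0 to the bottom of the top. Four apron rails, 62 mm thick and 109 mm tall, run between adjacent legs with their top edges flush with the underside of the top and their outer faces flush with the legs' outer faces.

B is a simple wooden stool: a rectangular seat 315 mm (x) by 272 mm (y), 39 mm thick, top face at z = 381 mm, on four round legs, each 44 mm in diameter. The legs rest on z = 0, each leg's axis is inset half a diameter from the nearest pair of seat edges (so the leg's bounding box is flush with the corner).

Three stools sit around the table at the −y, +y, −x sides.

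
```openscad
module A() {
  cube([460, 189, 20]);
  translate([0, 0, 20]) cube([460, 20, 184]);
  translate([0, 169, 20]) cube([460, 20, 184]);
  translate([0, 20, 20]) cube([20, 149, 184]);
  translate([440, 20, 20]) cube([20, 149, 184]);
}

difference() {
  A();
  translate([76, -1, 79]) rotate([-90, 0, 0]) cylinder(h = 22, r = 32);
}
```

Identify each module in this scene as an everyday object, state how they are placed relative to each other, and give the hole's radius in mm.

A is an open box. The open box has a circular hole through its front wall. The hole's radius is 32 mm.

The subtracted cylinder has r = 32 mm.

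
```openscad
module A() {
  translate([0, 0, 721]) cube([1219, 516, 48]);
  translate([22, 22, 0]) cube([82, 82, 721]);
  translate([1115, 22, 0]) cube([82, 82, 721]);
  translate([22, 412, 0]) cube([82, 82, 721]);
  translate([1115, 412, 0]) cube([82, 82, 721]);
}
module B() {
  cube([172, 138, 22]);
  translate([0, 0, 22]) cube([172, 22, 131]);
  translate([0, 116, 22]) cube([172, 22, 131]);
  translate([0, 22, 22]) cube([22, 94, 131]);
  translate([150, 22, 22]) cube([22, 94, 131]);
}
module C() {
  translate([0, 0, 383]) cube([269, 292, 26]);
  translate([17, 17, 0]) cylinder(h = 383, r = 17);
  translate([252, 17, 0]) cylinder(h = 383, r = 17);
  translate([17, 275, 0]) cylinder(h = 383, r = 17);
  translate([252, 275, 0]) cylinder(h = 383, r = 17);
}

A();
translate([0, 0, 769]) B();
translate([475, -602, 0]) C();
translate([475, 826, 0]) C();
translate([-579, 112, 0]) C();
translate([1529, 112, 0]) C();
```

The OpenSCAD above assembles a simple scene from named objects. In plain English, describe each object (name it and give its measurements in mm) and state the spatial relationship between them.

A is a rectangular dining table. The top is 1219×516×48 mm with its upper surface at z = 769 mm. It stands on four 82×82 mm square legs, each inset 22 mm from the nearest pair of top edges, running from the floor to the underside of the top.

B is an open storage box with external size 172×138×153 mm and wall thickness 22 mm (the base is also 22 mm thick). The base covers the whole footprint; the four walls stand on the base, with the y-facing walls full-width and the x-facing walls fitting between their inner faces.

C is a simple wooden stool: a rectangular seat 269 mm (x) by 292 mm (y), 26 mm thick, top face at z = 409 mm, on four round legs, each 34 mm in diameter. The legs rest on z = 0, each leg's axis is inset half a diameter from the nearest pair of seat edges (so the leg's bounding box is flush with the corner).

The open box is on top of the table. Four stools sit around the table at the −y, +y, −x, +x sides.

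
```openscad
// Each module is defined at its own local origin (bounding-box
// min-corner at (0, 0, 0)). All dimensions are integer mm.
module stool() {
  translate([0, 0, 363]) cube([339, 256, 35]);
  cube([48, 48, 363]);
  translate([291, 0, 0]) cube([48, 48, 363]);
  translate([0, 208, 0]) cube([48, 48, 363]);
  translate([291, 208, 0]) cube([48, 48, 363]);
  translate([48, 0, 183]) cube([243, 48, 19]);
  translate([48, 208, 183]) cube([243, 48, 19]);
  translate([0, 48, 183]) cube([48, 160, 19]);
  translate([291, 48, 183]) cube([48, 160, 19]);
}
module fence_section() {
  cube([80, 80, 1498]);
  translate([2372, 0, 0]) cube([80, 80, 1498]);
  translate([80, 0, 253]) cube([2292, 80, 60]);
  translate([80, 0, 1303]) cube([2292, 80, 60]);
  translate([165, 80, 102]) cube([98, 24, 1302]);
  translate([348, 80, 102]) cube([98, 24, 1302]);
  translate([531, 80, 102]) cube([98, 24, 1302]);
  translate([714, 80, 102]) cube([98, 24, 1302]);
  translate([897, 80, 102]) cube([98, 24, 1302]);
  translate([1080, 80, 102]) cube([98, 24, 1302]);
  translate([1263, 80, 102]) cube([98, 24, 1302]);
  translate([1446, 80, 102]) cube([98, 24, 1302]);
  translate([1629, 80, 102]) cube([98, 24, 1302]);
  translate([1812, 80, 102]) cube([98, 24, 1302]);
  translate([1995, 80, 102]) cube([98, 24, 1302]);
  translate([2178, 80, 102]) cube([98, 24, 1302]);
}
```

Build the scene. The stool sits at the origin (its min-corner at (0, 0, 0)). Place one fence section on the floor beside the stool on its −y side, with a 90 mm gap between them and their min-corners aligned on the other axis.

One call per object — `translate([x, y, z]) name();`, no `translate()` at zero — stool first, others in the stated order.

stool();
translate([0, -194, 0]) fence_section();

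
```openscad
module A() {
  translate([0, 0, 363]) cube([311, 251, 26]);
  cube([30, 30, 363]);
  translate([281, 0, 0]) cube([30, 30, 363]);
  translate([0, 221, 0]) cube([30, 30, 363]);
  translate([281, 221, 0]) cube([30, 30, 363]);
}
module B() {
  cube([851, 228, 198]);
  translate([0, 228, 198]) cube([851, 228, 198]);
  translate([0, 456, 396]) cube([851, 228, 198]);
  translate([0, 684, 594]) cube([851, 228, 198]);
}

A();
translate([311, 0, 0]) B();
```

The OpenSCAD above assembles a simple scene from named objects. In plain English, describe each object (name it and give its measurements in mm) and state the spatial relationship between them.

A is a simple wooden stool: a rectangular seat 311 mm (x) by 251 mm (y), 26 mm thick, top face at z = 389 mm, on four square legs, each 30×30 mm in cross-section. The legs rest on z = 0, each flush with a corner of the seat.

B is a run of 4 identical solid stair steps. Each tread is 851×228 mm and each step block is 198 mm high. Step 1 rests on the floor; step k is offset from step 1 by (k−1)×228 mm in y and (k−1)×198 mm in z.

The staircase is against the stool's +x side, with their −y faces flush.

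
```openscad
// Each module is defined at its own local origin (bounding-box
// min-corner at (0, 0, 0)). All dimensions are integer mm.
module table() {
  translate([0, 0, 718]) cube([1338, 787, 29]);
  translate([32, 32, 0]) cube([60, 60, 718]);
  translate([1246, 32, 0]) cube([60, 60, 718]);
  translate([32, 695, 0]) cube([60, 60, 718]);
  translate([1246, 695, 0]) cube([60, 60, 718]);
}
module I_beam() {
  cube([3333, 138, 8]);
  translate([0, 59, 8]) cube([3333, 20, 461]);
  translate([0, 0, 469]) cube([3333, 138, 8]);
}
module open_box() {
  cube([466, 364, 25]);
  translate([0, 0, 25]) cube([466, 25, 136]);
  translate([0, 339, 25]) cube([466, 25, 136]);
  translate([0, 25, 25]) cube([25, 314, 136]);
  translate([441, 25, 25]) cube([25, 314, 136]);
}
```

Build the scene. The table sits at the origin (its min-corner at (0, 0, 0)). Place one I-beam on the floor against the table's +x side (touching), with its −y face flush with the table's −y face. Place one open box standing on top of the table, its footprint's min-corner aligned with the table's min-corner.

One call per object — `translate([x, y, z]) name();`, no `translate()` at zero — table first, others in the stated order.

table();
translate([1338, 0, 0]) I_beam();
translate([0, 0, 747]) open_box();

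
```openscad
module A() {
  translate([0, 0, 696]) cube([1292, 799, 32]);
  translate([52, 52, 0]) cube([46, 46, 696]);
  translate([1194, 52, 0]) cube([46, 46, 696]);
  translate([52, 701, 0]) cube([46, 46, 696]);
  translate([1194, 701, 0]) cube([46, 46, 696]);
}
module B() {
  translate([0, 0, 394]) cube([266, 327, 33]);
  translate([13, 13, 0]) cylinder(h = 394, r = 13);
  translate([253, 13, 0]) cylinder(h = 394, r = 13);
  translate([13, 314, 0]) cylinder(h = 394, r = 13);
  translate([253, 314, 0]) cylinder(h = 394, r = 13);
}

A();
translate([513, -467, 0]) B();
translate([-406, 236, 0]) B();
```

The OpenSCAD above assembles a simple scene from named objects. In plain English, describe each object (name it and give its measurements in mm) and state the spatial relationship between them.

A is a rectangular dining table. The top is 1292×799×32 mm with its upper surface at z = 728 mm. It stands on four 46×46 mm square legs, each inset 52 mm from the nearest pair of top edges, running from the floor to the underside of the top.

B is a simple wooden stool: a rectangular seat 266 mm (x) by 327 mm (y), 33 mm thick, top face at z = 427 mm, on four round legs, each 26 mm in diameter. The legs rest on z = 0, each leg's axis is inset half a diameter from the nearest pair of seat edges (so the leg's bounding box is flush with the corner).

Two stools sit around the table at the −y, −x sides.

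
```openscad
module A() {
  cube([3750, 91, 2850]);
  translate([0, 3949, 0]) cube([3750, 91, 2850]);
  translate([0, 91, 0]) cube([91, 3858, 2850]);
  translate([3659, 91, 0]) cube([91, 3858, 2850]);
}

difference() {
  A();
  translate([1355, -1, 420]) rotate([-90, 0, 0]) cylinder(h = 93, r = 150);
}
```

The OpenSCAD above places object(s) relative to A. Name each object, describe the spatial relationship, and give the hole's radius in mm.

A is a house frame. The house frame has a circular hole through its front wall. The hole's radius is 150 mm.

The subtracted cylinder has r = 150 mm.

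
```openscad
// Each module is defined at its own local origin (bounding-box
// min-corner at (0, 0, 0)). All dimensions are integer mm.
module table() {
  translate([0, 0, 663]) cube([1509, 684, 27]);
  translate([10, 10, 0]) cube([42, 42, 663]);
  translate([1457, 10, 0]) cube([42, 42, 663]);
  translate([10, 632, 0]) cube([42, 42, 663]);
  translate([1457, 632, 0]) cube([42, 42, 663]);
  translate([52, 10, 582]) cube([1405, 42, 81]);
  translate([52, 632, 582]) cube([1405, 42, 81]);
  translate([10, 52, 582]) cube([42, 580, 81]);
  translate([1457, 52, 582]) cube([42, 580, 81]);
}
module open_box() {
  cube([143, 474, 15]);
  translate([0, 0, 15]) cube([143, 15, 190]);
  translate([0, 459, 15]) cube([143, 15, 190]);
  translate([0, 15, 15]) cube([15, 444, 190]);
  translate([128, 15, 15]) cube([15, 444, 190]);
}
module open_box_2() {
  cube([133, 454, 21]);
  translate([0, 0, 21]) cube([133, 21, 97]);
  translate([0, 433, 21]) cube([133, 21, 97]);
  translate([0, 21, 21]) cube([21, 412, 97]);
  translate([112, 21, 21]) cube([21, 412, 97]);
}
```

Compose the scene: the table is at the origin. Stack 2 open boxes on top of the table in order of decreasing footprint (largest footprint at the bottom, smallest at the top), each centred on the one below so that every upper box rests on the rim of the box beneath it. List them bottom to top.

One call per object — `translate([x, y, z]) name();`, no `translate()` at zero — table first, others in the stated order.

table();
translate([683, 105, 690]) open_box();
translate([688, 115, 895]) open_box_2();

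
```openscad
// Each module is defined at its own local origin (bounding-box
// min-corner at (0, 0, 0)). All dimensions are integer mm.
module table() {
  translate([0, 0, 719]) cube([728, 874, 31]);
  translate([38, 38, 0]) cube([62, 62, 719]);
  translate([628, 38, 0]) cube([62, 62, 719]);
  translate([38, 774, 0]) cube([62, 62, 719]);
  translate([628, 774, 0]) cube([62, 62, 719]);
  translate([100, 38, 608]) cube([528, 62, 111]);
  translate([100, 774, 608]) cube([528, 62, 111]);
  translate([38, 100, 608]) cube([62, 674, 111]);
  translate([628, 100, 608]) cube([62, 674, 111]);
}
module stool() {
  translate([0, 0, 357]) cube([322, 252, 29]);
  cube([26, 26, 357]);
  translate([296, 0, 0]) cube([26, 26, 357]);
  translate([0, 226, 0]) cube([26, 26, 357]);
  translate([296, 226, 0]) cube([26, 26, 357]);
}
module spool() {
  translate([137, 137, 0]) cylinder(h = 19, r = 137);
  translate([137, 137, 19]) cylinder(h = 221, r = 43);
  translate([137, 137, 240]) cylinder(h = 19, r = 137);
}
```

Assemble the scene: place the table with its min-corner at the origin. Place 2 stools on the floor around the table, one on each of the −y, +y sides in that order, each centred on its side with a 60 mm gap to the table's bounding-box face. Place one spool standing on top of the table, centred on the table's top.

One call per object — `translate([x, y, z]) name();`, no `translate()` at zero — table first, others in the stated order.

table();
translate([203, -312, 0]) stool();
translate([203, 934, 0]) stool();
translate([227, 300, 750]) spool();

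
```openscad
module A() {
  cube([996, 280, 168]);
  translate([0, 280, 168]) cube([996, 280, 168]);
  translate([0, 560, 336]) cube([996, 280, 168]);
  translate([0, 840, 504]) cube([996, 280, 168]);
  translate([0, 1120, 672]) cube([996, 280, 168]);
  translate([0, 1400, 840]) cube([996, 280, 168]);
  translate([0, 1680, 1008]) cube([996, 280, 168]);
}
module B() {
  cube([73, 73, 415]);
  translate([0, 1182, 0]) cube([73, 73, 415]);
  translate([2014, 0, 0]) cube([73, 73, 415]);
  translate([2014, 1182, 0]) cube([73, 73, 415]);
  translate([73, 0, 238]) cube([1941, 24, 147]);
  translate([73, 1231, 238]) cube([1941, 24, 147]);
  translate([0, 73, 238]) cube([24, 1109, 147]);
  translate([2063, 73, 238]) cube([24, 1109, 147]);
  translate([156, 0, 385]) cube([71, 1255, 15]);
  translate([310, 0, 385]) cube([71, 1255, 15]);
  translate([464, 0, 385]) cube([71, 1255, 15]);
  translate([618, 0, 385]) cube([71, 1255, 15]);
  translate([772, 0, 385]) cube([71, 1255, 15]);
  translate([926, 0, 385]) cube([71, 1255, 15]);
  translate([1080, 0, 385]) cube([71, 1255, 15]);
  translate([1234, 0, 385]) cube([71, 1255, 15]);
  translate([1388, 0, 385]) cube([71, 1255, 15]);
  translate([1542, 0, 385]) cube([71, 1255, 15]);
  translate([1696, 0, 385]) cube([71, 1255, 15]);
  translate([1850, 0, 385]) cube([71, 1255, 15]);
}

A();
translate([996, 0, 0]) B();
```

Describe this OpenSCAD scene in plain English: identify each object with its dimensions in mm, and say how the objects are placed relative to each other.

A is a run of 7 identical solid stair steps. Each tread is 996×280 mm and each step block is 168 mm high. Step 1 rests on the floor; step k is offset from step 1 by (k−1)×280 mm in y and (k−1)×168 mm in z.

B is a bed frame 2087 mm long (x) by 1255 mm wide (y). Four 73×73 mm corner posts, 415 mm tall, at the corners of the footprint. Four rails of 24 mm thickness and 147 mm height run between adjacent posts with their undersides at z = 238 mm, their outer faces flush with the outside of the frame (the two x-running rails run between the posts' inner faces; the two y-running rails run between the posts' inner faces). 12 slats, each 71 mm wide (x) and 15 mm thick, lie across the top of the two x-running rails, running the full 1255 mm width of the frame in y; the slats are evenly spaced along x between the inner faces of the end posts with equal gaps (rounded down to the nearest mm) at the −x end and between each pair — any rounding remainder accumulates at the +x end.

The bed frame is against the staircase's +x side, with their −y faces flush.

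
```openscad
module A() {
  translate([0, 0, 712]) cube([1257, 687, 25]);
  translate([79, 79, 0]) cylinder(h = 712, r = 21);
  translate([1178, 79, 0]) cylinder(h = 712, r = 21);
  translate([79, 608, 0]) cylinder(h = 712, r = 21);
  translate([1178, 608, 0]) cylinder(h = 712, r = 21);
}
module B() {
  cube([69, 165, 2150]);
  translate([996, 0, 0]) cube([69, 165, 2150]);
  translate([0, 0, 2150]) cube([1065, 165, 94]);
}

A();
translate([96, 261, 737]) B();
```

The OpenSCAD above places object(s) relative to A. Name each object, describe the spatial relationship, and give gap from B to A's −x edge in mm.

The door frame's min-x is at 96; the table's min-x is 0; gap = 96 mm.

A is a table. B is a door frame. The door frame is on top of the table, centred. The gap from the door frame to the table's −x edge is 96 mm.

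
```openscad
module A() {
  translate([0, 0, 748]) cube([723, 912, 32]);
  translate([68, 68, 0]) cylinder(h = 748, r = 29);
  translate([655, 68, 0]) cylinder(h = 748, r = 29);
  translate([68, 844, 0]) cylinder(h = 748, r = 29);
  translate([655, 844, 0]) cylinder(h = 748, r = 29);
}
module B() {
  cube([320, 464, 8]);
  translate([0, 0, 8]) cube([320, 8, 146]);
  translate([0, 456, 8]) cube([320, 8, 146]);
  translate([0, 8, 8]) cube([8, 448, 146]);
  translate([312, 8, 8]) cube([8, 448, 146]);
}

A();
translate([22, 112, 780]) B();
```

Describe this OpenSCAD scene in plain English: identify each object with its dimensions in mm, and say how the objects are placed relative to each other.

A is a table with a 723×912 mm rectangular top, 32 mm thick, top surface at z = 780 mm, supported by four round legs of 58 mm diameter, each leg's bounding box inset 39 mm from the nearest pair of top edges, running from the floor.

B is an open-topped rectangular box: outside dimensions 320×464×154 mm, with a uniform wall and base thickness of 8 mm. The base is a full 320×464 slab on the floor; four walls sit on top of the base. The front and back walls (the −y and +y sides) span the full width; the two side walls fit between them.

The open box is on top of the table.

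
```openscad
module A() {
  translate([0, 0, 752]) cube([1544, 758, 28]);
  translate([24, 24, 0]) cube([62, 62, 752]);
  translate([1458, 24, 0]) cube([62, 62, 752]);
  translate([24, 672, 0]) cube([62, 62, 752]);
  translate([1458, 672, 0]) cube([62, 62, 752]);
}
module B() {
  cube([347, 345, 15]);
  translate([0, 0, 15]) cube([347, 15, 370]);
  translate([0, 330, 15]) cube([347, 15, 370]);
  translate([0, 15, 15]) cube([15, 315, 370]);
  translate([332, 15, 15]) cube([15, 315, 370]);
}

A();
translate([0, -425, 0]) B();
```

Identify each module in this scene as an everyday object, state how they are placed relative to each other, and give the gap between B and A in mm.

The open box's nearest face is 80 mm from the table's −y face.

A is a table. B is an open box. The open box is on the floor beside the table on its −y side. The gap between the open box and the table is 80 mm.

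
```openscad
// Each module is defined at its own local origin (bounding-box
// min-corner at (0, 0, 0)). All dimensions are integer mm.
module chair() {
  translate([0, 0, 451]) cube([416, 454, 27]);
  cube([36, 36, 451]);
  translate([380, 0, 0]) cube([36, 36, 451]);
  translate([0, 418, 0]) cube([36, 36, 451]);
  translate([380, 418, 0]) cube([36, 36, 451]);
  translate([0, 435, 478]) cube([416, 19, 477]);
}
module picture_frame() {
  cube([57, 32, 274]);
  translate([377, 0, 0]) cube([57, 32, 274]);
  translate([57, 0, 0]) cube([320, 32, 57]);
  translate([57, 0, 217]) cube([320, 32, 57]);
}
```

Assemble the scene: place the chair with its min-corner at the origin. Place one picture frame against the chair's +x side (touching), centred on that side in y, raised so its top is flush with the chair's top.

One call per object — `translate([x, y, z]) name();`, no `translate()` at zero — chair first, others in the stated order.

chair();
translate([416, 211, 681]) picture_frame();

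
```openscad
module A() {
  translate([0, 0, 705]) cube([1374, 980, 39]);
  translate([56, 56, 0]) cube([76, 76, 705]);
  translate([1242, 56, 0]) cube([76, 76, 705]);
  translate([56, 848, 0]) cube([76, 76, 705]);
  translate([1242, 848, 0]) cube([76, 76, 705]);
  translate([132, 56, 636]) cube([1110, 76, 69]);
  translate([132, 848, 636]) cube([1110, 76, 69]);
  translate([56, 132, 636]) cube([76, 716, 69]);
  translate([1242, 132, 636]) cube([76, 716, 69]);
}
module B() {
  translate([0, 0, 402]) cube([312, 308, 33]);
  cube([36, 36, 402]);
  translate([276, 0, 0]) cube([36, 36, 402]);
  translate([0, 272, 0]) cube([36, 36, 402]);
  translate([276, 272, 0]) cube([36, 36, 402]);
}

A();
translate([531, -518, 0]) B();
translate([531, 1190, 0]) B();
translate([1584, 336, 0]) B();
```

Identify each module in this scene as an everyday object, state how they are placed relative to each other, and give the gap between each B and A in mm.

A is a table. B is a stool. Three stools sit around the table at the −y, +y, +x sides. The gap between each stool and the table is 210 mm.

Each stool's nearest face is 210 mm from the table's bounding box.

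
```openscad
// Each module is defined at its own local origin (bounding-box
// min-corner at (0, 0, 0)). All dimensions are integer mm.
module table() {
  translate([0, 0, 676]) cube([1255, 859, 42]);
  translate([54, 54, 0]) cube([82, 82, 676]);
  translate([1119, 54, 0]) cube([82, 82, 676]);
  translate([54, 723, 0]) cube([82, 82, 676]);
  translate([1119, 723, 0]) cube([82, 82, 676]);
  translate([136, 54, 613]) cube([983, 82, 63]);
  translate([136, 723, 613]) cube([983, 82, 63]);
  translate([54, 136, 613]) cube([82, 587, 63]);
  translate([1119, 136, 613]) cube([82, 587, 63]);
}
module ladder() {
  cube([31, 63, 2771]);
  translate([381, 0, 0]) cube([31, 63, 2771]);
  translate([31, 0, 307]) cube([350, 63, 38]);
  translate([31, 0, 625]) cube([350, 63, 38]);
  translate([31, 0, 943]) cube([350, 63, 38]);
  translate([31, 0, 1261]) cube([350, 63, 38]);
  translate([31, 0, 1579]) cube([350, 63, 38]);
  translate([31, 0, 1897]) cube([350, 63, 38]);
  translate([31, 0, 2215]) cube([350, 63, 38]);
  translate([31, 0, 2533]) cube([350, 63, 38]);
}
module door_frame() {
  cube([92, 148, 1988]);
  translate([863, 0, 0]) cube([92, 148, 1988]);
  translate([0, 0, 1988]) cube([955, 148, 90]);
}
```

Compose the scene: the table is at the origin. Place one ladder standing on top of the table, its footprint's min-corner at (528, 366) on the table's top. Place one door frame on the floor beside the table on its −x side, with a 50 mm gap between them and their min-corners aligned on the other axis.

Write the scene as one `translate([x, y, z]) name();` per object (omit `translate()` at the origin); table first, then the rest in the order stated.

table();
translate([528, 366, 718]) ladder();
translate([-1005, 0, 0]) door_frame();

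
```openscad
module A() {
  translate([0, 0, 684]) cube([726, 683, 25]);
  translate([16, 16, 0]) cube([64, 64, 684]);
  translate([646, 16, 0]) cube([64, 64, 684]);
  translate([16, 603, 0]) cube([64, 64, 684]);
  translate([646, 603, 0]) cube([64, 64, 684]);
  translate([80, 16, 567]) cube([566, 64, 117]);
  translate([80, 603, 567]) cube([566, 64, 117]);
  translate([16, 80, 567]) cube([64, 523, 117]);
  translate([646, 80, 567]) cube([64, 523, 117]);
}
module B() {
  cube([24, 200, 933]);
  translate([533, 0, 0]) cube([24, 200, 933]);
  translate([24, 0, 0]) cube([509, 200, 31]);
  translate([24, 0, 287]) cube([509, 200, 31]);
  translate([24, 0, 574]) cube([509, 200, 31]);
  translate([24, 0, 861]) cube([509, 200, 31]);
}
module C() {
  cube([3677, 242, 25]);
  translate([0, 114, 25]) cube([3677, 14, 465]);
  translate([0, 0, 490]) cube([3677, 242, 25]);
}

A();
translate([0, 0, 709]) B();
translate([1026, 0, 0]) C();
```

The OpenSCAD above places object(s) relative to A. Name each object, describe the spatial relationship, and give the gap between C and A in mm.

A is a table. B is a bookshelf. C is an I-beam. The bookshelf is on top of the table. The I-beam is on the floor beside the table on its +x side. The gap between the I-beam and the table is 300 mm.

The I-beam's nearest face is 300 mm from the table's +x face.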